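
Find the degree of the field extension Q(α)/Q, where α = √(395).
[Q(α):Q] = 2

[Q(α):Q] equals the degree of the minimal polynomial of α. Here α^2 = 395 and x^2 - 395 is irreducible (d = 395 is squarefree, ≠ 1, hence not a square), so deg(m_α) = 2. Thus [Q(α):Q] = 2.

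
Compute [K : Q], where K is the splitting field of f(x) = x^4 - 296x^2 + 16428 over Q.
[K : Q] = 4

Solving the quadratic in x^2: x^2 = (296 ± √(296^2 - 4·16428))/2 = (296 ± √21904)/2 = (296 ± 148)/2, giving x^2 = 74 or x^2 = 222. So f(x) = (x^2 - 74)(x^2 - 222) and the roots of f are ±√74, ±√222. Hence the splitting field is K = Q(√74, √222). Since 74 and 222 are distinct squarefree integers > 1, their product 16428 is not a perfect square, so √222 ∉ Q(√74). By the tower law [K:Q] = [Q(√74,√222):Q(√74)] · [Q(√74):Q] = 2 · 2 = 4.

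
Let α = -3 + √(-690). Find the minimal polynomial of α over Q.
m_α(x) = x^2 + 6x + 699

From α + 3 = √(-690), squaring gives (α + 3)^2 = -690, i.e. α^2 + 6α + 9 = -690, so α^2 + 6α + 699 = 0. The discriminant of x^2 + 6x + 699 is (6)^2 - 4·(699) = 36 - 2796 = -2760, and 4·(-690) is not a perfect square in Q since -690 is squarefree and ≠ 1. Hence x^2 + 6x + 699 is irreducible over Q and is the minimal polynomial of α.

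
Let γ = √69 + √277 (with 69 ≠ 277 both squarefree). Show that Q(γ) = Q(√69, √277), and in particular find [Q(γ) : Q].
[Q(γ) : Q] = 4 (equivalently, Q(γ) = Q(√69, √277))

Obviously Q(γ) ⊆ Q(√69, √277), and [Q(√69, √277):Q] = 4 (since 69, 277 are distinct squarefree integers > 1 with 19113 not a perfect square). To show equality we compute the minimal polynomial of γ. From γ = √69 + √277: γ^2 = 69 + 2√(19113) + 277 = 346 + 2√(19113), so γ^2 - 346 = 2√(19113); squaring, (γ^2 - 346)^2 = 4·19113, i.e. γ^4 - 692γ^2 + 119716 - 76452 = 0, i.e. γ^4 - 692γ^2 + 43264 = 0. So γ is a root of x^4 - 692x^2 + 43264. This polynomial is irreducible over Q: it has no rational root (each ±√69 ± √277 is irrational), and any factorization into two quadratics over Q would force √(19113) ∈ Q (pairing opposite roots) or √69, √277 ∈ Q (other pairings), all impossible. Hence [Q(γ):Q] = 4 = [Q(√69, √277):Q], so Q(γ) = Q(√69, √277).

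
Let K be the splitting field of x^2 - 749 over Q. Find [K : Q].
[K : Q] = 2

f(x) = x^2 - 749 factors as (x - √749)(x + √749). The splitting field is K = Q(√749). Since 749 is squarefree and > 1, it is not a perfect square, so x^2 - 749 is irreducible over Q and [Q(√749) : Q] = 2. Hence [K : Q] = 2.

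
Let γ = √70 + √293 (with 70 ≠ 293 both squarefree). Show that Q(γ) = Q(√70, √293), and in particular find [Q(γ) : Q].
[Q(γ) : Q] = 4 (equivalently, Q(γ) = Q(√70, √293))

Obviously Q(γ) ⊆ Q(√70, √293), and [Q(√70, √293):Q] = 4 (since 70, 293 are distinct squarefree integers > 1 with 20510 not a perfect square). To show equality we compute the minimal polynomial of γ. From γ = √70 + √293: γ^2 = 70 + 2√(20510) + 293 = 363 + 2√(20510), so γ^2 - 363 = 2√(20510); squaring, (γ^2 - 363)^2 = 4·20510, i.e. γ^4 - 726γ^2 + 131769 - 82040 = 0, i.e. γ^4 - 726γ^2 + 49729 = 0. So γ is a root of x^4 - 726x^2 + 49729. This polynomial is irreducible over Q: it has no rational root (each ±√70 ± √293 is irrational), and any factorization into two quadratics over Q would force √(20510) ∈ Q (pairing opposite roots) or √70, √293 ∈ Q (other pairings), all impossible. Hence [Q(γ):Q] = 4 = [Q(√70, √293):Q], so Q(γ) = Q(√70, √293).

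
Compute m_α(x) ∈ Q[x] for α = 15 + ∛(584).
m_α(x) = x^3 - 45x^2 + 675x - 3959

Set β = α - 15 = ∛(584), so β^3 = 584. Then (α - 15)^3 - 584 = 0, i.e. α is a root of g(x) = (x - 15)^3 - 584 = x^3 - 45x^2 + 675x - 3959. Since g(x) = h(x - 15) where h(x) = x^3 - 584, and h is irreducible over Q (because 584 is not a perfect cube, so h has no rational root, and a monic cubic with no rational root is irreducible), g is also irreducible (irreducibility is preserved under the substitution x → x - 15). Hence m_α(x) = x^3 - 45x^2 + 675x - 3959.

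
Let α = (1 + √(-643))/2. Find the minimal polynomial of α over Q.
m_α(x) = x^2 - x + 161

From 2α - 1 = √(-643), squaring gives (2α - 1)^2 = -643, i.e. 4α^2 - 4α + 1 = -643, so α^2 - α + (1 + 643)/4 = 0. Since -643 ≡ 1 (mod 4), (1 + 643)/4 = 161 ∈ Z. The polynomial x^2 - x + 161 has discriminant 1 - 4·(161) = -643, which is not a perfect square in Q (d = -643 is squarefree and ≠ 1), so x^2 - x + 161 is irreducible over Q. It is the minimal polynomial of α.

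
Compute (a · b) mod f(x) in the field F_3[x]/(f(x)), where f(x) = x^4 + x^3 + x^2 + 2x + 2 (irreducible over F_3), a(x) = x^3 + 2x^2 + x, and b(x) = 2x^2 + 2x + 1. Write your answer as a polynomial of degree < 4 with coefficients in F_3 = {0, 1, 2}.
a · b ≡ x^3 + 2x^2 + x + 1 (mod f(x))

Multiply in F_3[x]: a(x)·b(x) = (x^3 + 2x^2 + x)·(2x^2 + 2x + 1) = 2x^5 + x^3 + x^2 + x. This has degree ≥ 4, so divide by f(x) over F_3: 2x^5 + x^3 + x^2 + x = (2x + 1)·(x^4 + x^3 + x^2 + 2x + 2) + (x^3 + 2x^2 + x + 1). Hence a·b ≡ x^3 + 2x^2 + x + 1 (mod f). (F_3[x]/(f) is a field with 3^4 = 81 elements since f is irreducible of degree 4.)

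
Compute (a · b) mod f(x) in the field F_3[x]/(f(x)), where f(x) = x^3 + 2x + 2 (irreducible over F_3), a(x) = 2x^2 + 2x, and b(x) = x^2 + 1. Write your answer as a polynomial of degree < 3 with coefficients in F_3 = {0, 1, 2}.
a · b ≡ x^2 + 2 (mod f(x))

Multiply in F_3[x]: a(x)·b(x) = (2x^2 + 2x)·(x^2 + 1) = 2x^4 + 2x^3 + 2x^2 + 2x. This has degree ≥ 3, so divide by f(x) over F_3: 2x^4 + 2x^3 + 2x^2 + 2x = (2x + 2)·(x^3 + 2x + 2) + (x^2 + 2). Hence a·b ≡ x^2 + 2 (mod f). (F_3[x]/(f) is a field with 3^3 = 27 elements since f is irreducible of degree 3.)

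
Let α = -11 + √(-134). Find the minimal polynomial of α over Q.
m_α(x) = x^2 + 22x + 255

From α + 11 = √(-134), squaring gives (α + 11)^2 = -134, i.e. α^2 + 22α + 121 = -134, so α^2 + 22α + 255 = 0. The discriminant of x^2 + 22x + 255 is (22)^2 - 4·(255) = 484 - 1020 = -536, and 4·(-134) is not a perfect square in Q since -134 is squarefree and ≠ 1. Hence x^2 + 22x + 255 is irreducible over Q and is the minimal polynomial of α.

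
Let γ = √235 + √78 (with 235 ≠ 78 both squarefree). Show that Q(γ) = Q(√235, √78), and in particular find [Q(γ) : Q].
[Q(γ) : Q] = 4 (equivalently, Q(γ) = Q(√235, √78))

Obviously Q(γ) ⊆ Q(√235, √78), and [Q(√235, √78):Q] = 4 (since 235, 78 are distinct squarefree integers > 1 with 18330 not a perfect square). To show equality we compute the minimal polynomial of γ. From γ = √235 + √78: γ^2 = 235 + 2√(18330) + 78 = 313 + 2√(18330), so γ^2 - 313 = 2√(18330); squaring, (γ^2 - 313)^2 = 4·18330, i.e. γ^4 - 626γ^2 + 97969 - 73320 = 0, i.e. γ^4 - 626γ^2 + 24649 = 0. So γ is a root of x^4 - 626x^2 + 24649. This polynomial is irreducible over Q: it has no rational root (each ±√235 ± √78 is irrational), and any factorization into two quadratics over Q would force √(18330) ∈ Q (pairing opposite roots) or √235, √78 ∈ Q (other pairings), all impossible. Hence [Q(γ):Q] = 4 = [Q(√235, √78):Q], so Q(γ) = Q(√235, √78).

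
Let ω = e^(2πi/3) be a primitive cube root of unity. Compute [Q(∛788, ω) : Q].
[Q(∛788, ω) : Q] = 6

[Q(∛788):Q] = 3 (min poly x^3 - 788, irreducible since 788 is not a perfect cube). [Q(ω):Q] = 2 (min poly x^2 + x + 1). Since Q(∛788) ⊂ R and ω ∉ R, we have ω ∉ Q(∛788), so x^2 + x + 1 remains irreducible over Q(∛788) and [Q(∛788, ω) : Q(∛788)] = 2. By the tower law, [Q(∛788, ω) : Q] = 3 · 2 = 6. (In fact Q(∛788, ω) is the splitting field of x^3 - 788 over Q.)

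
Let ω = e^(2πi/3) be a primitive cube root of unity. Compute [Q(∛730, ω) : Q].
[Q(∛730, ω) : Q] = 6

[Q(∛730):Q] = 3 (min poly x^3 - 730, irreducible since 730 is not a perfect cube). [Q(ω):Q] = 2 (min poly x^2 + x + 1). Since Q(∛730) ⊂ R and ω ∉ R, we have ω ∉ Q(∛730), so x^2 + x + 1 remains irreducible over Q(∛730) and [Q(∛730, ω) : Q(∛730)] = 2. By the tower law, [Q(∛730, ω) : Q] = 3 · 2 = 6. (In fact Q(∛730, ω) is the splitting field of x^3 - 730 over Q.)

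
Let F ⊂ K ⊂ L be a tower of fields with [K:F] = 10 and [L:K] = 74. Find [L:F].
[L:F] = 740

The tower law says that for any tower of field extensions F ⊂ K ⊂ L with finite degrees, [L:F] = [L:K] · [K:F]. Here this gives [L:F] = 74 · 10 = 740.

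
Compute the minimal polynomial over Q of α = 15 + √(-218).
m_α(x) = x^2 - 30x + 443

From α - 15 = √(-218), squaring gives (α - 15)^2 = -218, i.e. α^2 - 30α + 225 = -218, so α^2 - 30α + 443 = 0. The discriminant of x^2 - 30x + 443 is (-30)^2 - 4·(443) = 900 - 1772 = -872, and 4·(-218) is not a perfect square in Q since -218 is squarefree and ≠ 1. Hence x^2 - 30x + 443 is irreducible over Q and is the minimal polynomial of α.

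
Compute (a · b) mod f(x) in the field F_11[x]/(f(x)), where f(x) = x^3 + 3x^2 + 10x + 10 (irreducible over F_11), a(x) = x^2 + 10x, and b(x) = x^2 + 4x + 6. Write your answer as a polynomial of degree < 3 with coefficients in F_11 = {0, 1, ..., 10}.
a · b ≡ 3x^2 + 6x (mod f(x))

Multiply in F_11[x]: a(x)·b(x) = (x^2 + 10x)·(x^2 + 4x + 6) = x^4 + 3x^3 + 2x^2 + 5x. This has degree ≥ 3, so divide by f(x) over F_11: x^4 + 3x^3 + 2x^2 + 5x = (x)·(x^3 + 3x^2 + 10x + 10) + (3x^2 + 6x). Hence a·b ≡ 3x^2 + 6x (mod f). (F_11[x]/(f) is a field with 11^3 = 1331 elements since f is irreducible of degree 3.)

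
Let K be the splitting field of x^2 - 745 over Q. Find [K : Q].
[K : Q] = 2

f(x) = x^2 - 745 factors as (x - √745)(x + √745). The splitting field is K = Q(√745). Since 745 is squarefree and > 1, it is not a perfect square, so x^2 - 745 is irreducible over Q and [Q(√745) : Q] = 2. Hence [K : Q] = 2.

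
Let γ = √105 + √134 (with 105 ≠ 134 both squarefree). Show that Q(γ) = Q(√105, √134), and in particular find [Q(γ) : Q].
[Q(γ) : Q] = 4 (equivalently, Q(γ) = Q(√105, √134))

Obviously Q(γ) ⊆ Q(√105, √134), and [Q(√105, √134):Q] = 4 (since 105, 134 are distinct squarefree integers > 1 with 14070 not a perfect square). To show equality we compute the minimal polynomial of γ. From γ = √105 + √134: γ^2 = 105 + 2√(14070) + 134 = 239 + 2√(14070), so γ^2 - 239 = 2√(14070); squaring, (γ^2 - 239)^2 = 4·14070, i.e. γ^4 - 478γ^2 + 57121 - 56280 = 0, i.e. γ^4 - 478γ^2 + 841 = 0. So γ is a root of x^4 - 478x^2 + 841. This polynomial is irreducible over Q: it has no rational root (each ±√105 ± √134 is irrational), and any factorization into two quadratics over Q would force √(14070) ∈ Q (pairing opposite roots) or √105, √134 ∈ Q (other pairings), all impossible. Hence [Q(γ):Q] = 4 = [Q(√105, √134):Q], so Q(γ) = Q(√105, √134).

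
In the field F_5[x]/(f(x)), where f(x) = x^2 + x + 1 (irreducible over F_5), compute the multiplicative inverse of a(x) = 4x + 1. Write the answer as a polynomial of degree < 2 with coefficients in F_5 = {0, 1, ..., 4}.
a(x)^(-1) ≡ 2x + 4 (mod f(x))

Since f is irreducible over F_5, F_5[x]/(f) is a field and a(x) ≠ 0 has an inverse. Apply the extended Euclidean algorithm to f(x) and a(x) in F_5[x]: f(x) = (4x + 3)·a(x) + (3). The last nonzero remainder is the constant 3 = gcd(f, a) in F_5. Back-substituting through the division chain expresses 3 = s(x)·a(x) + t(x)·f(x) with s(x) ≡ x + 2 (mod f), so (x + 2)·a(x) ≡ 3 (mod f). Multiplying by 3^(-1) ≡ 2 in F_5 gives a(x)^(-1) ≡ 2·(x + 2) ≡ 2x + 4 (mod f). Check: (4x + 1)·(2x + 4) = 3x^2 + 3x + 4 ≡ 1 (mod x^2 + x + 1).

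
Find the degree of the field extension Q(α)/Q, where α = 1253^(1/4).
[Q(α):Q] = 4

α is a root of x^4 - 1253. By Eisenstein's criterion at the prime p = 7 (which divides the constant term 1253 but p^2 = 49 does not, since 1253 is squarefree), x^4 - 1253 is irreducible over Q. Hence [Q(α):Q] = 4.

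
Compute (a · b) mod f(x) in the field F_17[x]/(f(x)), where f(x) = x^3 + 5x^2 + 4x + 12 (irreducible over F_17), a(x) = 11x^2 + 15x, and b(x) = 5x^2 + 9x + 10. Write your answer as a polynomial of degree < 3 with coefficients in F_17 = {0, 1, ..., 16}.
a · b ≡ 3x^2 + 13x + 5 (mod f(x))

Multiply in F_17[x]: a(x)·b(x) = (11x^2 + 15x)·(5x^2 + 9x + 10) = 4x^4 + 4x^3 + 7x^2 + 14x. This has degree ≥ 3, so divide by f(x) over F_17: 4x^4 + 4x^3 + 7x^2 + 14x = (4x + 1)·(x^3 + 5x^2 + 4x + 12) + (3x^2 + 13x + 5). Hence a·b ≡ 3x^2 + 13x + 5 (mod f). (F_17[x]/(f) is a field with 17^3 = 4913 elements since f is irreducible of degree 3.)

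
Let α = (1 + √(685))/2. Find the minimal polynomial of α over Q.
m_α(x) = x^2 - x - 171

From 2α - 1 = √(685), squaring gives (2α - 1)^2 = 685, i.e. 4α^2 - 4α + 1 = 685, so α^2 - α + (1 - 685)/4 = 0. Since 685 ≡ 1 (mod 4), (1 - 685)/4 = -171 ∈ Z. The polynomial x^2 - x - 171 has discriminant 1 - 4·(-171) = 685, which is not a perfect square in Q (d = 685 is squarefree and ≠ 1), so x^2 - x - 171 is irreducible over Q. It is the minimal polynomial of α.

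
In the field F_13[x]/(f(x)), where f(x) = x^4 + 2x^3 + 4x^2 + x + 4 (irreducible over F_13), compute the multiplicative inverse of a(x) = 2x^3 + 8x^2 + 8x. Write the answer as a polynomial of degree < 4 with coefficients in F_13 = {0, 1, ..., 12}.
a(x)^(-1) ≡ 7x^3 + 6x^2 + 11x + 9 (mod f(x))

Since f is irreducible over F_13, F_13[x]/(f) is a field and a(x) ≠ 0 has an inverse. Apply the extended Euclidean algorithm to f(x) and a(x) in F_13[x]: f(x) = (7x + 12)·a(x) + (8x^2 + 9x + 4);  a(x) = (10x + 6)·(8x^2 + 9x + 4) + (5x + 2);  (8x^2 + 9x + 4) = (12x + 10)·(5x + 2) + (10). The last nonzero remainder is the constant 10 = gcd(f, a) in F_13. Back-substituting through the division chain expresses 10 = s(x)·a(x) + t(x)·f(x) with s(x) ≡ 5x^3 + 8x^2 + 6x + 12 (mod f), so (5x^3 + 8x^2 + 6x + 12)·a(x) ≡ 10 (mod f). Multiplying by 10^(-1) ≡ 4 in F_13 gives a(x)^(-1) ≡ 4·(5x^3 + 8x^2 + 6x + 12) ≡ 7x^3 + 6x^2 + 11x + 9 (mod f). Check: (2x^3 + 8x^2 + 8x)·(7x^3 + 6x^2 + 11x + 9) = x^6 + 3x^5 + 9x^4 + 11x^3 + 4x^2 + 7x ≡ 1 (mod x^4 + 2x^3 + 4x^2 + x + 4).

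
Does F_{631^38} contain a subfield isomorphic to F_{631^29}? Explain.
No: F_{631^29} is not a subfield of F_{631^38}

F_{p^m} embeds in F_{p^n} iff m | n. Here 29 ∤ 38 (since 38 = 1·29 + 9 with remainder 9 ≠ 0), so F_{631^29} is not a subfield of F_{631^38}. Equivalently: if it were, the tower law would give 29 = [F_{631^29}:F_631] dividing [F_{631^38}:F_631] = 38, contradiction.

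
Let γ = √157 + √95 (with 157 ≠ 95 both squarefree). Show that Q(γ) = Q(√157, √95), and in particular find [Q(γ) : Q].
[Q(γ) : Q] = 4 (equivalently, Q(γ) = Q(√157, √95))

Obviously Q(γ) ⊆ Q(√157, √95), and [Q(√157, √95):Q] = 4 (since 157, 95 are distinct squarefree integers > 1 with 14915 not a perfect square). To show equality we compute the minimal polynomial of γ. From γ = √157 + √95: γ^2 = 157 + 2√(14915) + 95 = 252 + 2√(14915), so γ^2 - 252 = 2√(14915); squaring, (γ^2 - 252)^2 = 4·14915, i.e. γ^4 - 504γ^2 + 63504 - 59660 = 0, i.e. γ^4 - 504γ^2 + 3844 = 0. So γ is a root of x^4 - 504x^2 + 3844. This polynomial is irreducible over Q: it has no rational root (each ±√157 ± √95 is irrational), and any factorization into two quadratics over Q would force √(14915) ∈ Q (pairing opposite roots) or √157, √95 ∈ Q (other pairings), all impossible. Hence [Q(γ):Q] = 4 = [Q(√157, √95):Q], so Q(γ) = Q(√157, √95).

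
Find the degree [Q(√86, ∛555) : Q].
[Q(√86, ∛555) : Q] = 6

Let L = Q(√86, ∛555). Since Q(√86) ⊂ L and [Q(√86):Q] = 2, the tower law gives 2 | [L:Q]. Likewise Q(∛555) ⊂ L with [Q(∛555):Q] = 3 (because 555 is not a perfect cube), so 3 | [L:Q]. As gcd(2,3) = 1, [L:Q] is divisible by 6. Conversely L is generated over Q by √86 and ∛555, so [L:Q] ≤ 2·3 = 6. Therefore [Q(√86, ∛555) : Q] = 6.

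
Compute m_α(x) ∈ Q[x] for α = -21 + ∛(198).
m_α(x) = x^3 + 63x^2 + 1323x + 9063

Set β = α + 21 = ∛(198), so β^3 = 198. Then (α + 21)^3 - 198 = 0, i.e. α is a root of g(x) = (x + 21)^3 - 198 = x^3 + 63x^2 + 1323x + 9063. Since g(x) = h(x + 21) where h(x) = x^3 - 198, and h is irreducible over Q (because 198 is not a perfect cube, so h has no rational root, and a monic cubic with no rational root is irreducible), g is also irreducible (irreducibility is preserved under the substitution x → x + 21). Hence m_α(x) = x^3 + 63x^2 + 1323x + 9063.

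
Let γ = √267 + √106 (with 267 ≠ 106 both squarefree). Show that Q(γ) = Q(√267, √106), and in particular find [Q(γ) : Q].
[Q(γ) : Q] = 4 (equivalently, Q(γ) = Q(√267, √106))

Obviously Q(γ) ⊆ Q(√267, √106), and [Q(√267, √106):Q] = 4 (since 267, 106 are distinct squarefree integers > 1 with 28302 not a perfect square). To show equality we compute the minimal polynomial of γ. From γ = √267 + √106: γ^2 = 267 + 2√(28302) + 106 = 373 + 2√(28302), so γ^2 - 373 = 2√(28302); squaring, (γ^2 - 373)^2 = 4·28302, i.e. γ^4 - 746γ^2 + 139129 - 113208 = 0, i.e. γ^4 - 746γ^2 + 25921 = 0. So γ is a root of x^4 - 746x^2 + 25921. This polynomial is irreducible over Q: it has no rational root (each ±√267 ± √106 is irrational), and any factorization into two quadratics over Q would force √(28302) ∈ Q (pairing opposite roots) or √267, √106 ∈ Q (other pairings), all impossible. Hence [Q(γ):Q] = 4 = [Q(√267, √106):Q], so Q(γ) = Q(√267, √106).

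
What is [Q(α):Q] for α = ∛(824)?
[Q(α):Q] = 3

The minimal polynomial of α is x^3 - 824, irreducible over Q since 824 is not a perfect cube (so x^3 - 824 has no rational root). Hence [Q(α):Q] = deg(m_α) = 3.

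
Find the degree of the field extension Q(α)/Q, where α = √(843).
[Q(α):Q] = 2

[Q(α):Q] equals the degree of the minimal polynomial of α. Here α^2 = 843 and x^2 - 843 is irreducible (d = 843 is squarefree, ≠ 1, hence not a square), so deg(m_α) = 2. Thus [Q(α):Q] = 2.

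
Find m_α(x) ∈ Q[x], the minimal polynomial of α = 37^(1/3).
m_α(x) = x^3 - 37

α satisfies α^3 = 37, so x^3 - 37 annihilates α. By the rational root test, a rational root p/q (in lowest terms) of x^3 - 37 would satisfy p^3 = 37 q^3, forcing q = 1 and p^3 = 37; but 37 is not a perfect cube, contradiction. A monic cubic over Q with no rational root is irreducible (any nontrivial factorization would include a linear factor). Hence x^3 - 37 is the minimal polynomial of α, and in particular [Q(α):Q] = 3.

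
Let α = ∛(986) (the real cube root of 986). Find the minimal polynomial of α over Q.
m_α(x) = x^3 - 986

α satisfies α^3 = 986, so x^3 - 986 annihilates α. By the rational root test, a rational root p/q (in lowest terms) of x^3 - 986 would satisfy p^3 = 986 q^3, forcing q = 1 and p^3 = 986; but 986 is not a perfect cube, contradiction. A monic cubic over Q with no rational root is irreducible (any nontrivial factorization would include a linear factor). Hence x^3 - 986 is the minimal polynomial of α, and in particular [Q(α):Q] = 3.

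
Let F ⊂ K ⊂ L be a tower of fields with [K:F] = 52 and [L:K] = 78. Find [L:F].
[L:F] = 4056

The tower law says that for any tower of field extensions F ⊂ K ⊂ L with finite degrees, [L:F] = [L:K] · [K:F]. Here this gives [L:F] = 78 · 52 = 4056.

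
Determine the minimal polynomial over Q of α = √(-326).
m_α(x) = x^2 + 326

α satisfies α^2 + 326 = 0, so x^2 + 326 annihilates α. Since d = -326 is squarefree and ≠ 1, it is not a perfect square in Q, so x^2 + 326 has no rational root and is therefore irreducible over Q (a degree-2 polynomial over a field is irreducible iff it has no root). Hence m_α(x) = x^2 + 326.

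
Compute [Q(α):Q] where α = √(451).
[Q(α):Q] = 2

[Q(α):Q] equals the degree of the minimal polynomial of α. Here α^2 = 451 and x^2 - 451 is irreducible (d = 451 is squarefree, ≠ 1, hence not a square), so deg(m_α) = 2. Thus [Q(α):Q] = 2.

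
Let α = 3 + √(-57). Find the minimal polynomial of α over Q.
m_α(x) = x^2 - 6x + 66

From α - 3 = √(-57), squaring gives (α - 3)^2 = -57, i.e. α^2 - 6α + 9 = -57, so α^2 - 6α + 66 = 0. The discriminant of x^2 - 6x + 66 is (-6)^2 - 4·(66) = 36 - 264 = -228, and 4·(-57) is not a perfect square in Q since -57 is squarefree and ≠ 1. Hence x^2 - 6x + 66 is irreducible over Q and is the minimal polynomial of α.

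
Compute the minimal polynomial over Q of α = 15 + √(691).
m_α(x) = x^2 - 30x - 466

From α - 15 = √(691), squaring gives (α - 15)^2 = 691, i.e. α^2 - 30α + 225 = 691, so α^2 - 30α - 466 = 0. The discriminant of x^2 - 30x - 466 is (-30)^2 - 4·(-466) = 900 + 1864 = 2764, and 4·(691) is not a perfect square in Q since 691 is squarefree and ≠ 1. Hence x^2 - 30x - 466 is irreducible over Q and is the minimal polynomial of α.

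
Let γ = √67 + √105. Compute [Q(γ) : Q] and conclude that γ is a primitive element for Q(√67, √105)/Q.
[Q(γ) : Q] = 4 (equivalently, Q(γ) = Q(√67, √105))

Obviously Q(γ) ⊆ Q(√67, √105), and [Q(√67, √105):Q] = 4 (since 67, 105 are distinct squarefree integers > 1 with 7035 not a perfect square). To show equality we compute the minimal polynomial of γ. From γ = √67 + √105: γ^2 = 67 + 2√(7035) + 105 = 172 + 2√(7035), so γ^2 - 172 = 2√(7035); squaring, (γ^2 - 172)^2 = 4·7035, i.e. γ^4 - 344γ^2 + 29584 - 28140 = 0, i.e. γ^4 - 344γ^2 + 1444 = 0. So γ is a root of x^4 - 344x^2 + 1444. This polynomial is irreducible over Q: it has no rational root (each ±√67 ± √105 is irrational), and any factorization into two quadratics over Q would force √(7035) ∈ Q (pairing opposite roots) or √67, √105 ∈ Q (other pairings), all impossible. Hence [Q(γ):Q] = 4 = [Q(√67, √105):Q], so Q(γ) = Q(√67, √105).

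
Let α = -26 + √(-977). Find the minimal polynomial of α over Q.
m_α(x) = x^2 + 52x + 1653

From α + 26 = √(-977), squaring gives (α + 26)^2 = -977, i.e. α^2 + 52α + 676 = -977, so α^2 + 52α + 1653 = 0. The discriminant of x^2 + 52x + 1653 is (52)^2 - 4·(1653) = 2704 - 6612 = -3908, and 4·(-977) is not a perfect square in Q since -977 is squarefree and ≠ 1. Hence x^2 + 52x + 1653 is irreducible over Q and is the minimal polynomial of α.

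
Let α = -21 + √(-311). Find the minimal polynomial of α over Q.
m_α(x) = x^2 + 42x + 752

From α + 21 = √(-311), squaring gives (α + 21)^2 = -311, i.e. α^2 + 42α + 441 = -311, so α^2 + 42α + 752 = 0. The discriminant of x^2 + 42x + 752 is (42)^2 - 4·(752) = 1764 - 3008 = -1244, and 4·(-311) is not a perfect square in Q since -311 is squarefree and ≠ 1. Hence x^2 + 42x + 752 is irreducible over Q and is the minimal polynomial of α.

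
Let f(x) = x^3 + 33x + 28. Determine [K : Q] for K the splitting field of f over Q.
[K : Q] = 6

By the rational root test, any rational root of the monic integer polynomial f(x) = x^3 + 33x + 28 must be an integer dividing the constant term 28, i.e. one of ±{1, 2, 4, 7, 14, 28}. Evaluating: f(1) = 62, f(-1) = -6, f(2) = 102, f(-2) = -46, f(4) = 224, f(-4) = -168, f(7) = 602, f(-7) = -546, f(14) = 3234, f(-14) = -3178, f(28) = 22904, f(-28) = -22848; none is 0, so f has no rational root and is therefore irreducible over Q (a cubic with no linear factor over a field is irreducible). For an irreducible cubic, the Galois group is A_3 or S_3 according as the discriminant disc(f) = -4a^3 - 27b^2 = -4·(33)^3 - 27·(28)^2 = -164916 is or is not a square in Q. Here disc(f) = -164916 is not a perfect square in Q, so the Galois group of f over Q is not contained in A_3 and must be all of S_3. The splitting field has degree |S_3| = 6 over Q, so [K : Q] = 6.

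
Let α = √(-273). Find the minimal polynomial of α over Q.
m_α(x) = x^2 + 273

α satisfies α^2 + 273 = 0, so x^2 + 273 annihilates α. Since d = -273 is squarefree and ≠ 1, it is not a perfect square in Q, so x^2 + 273 has no rational root and is therefore irreducible over Q (a degree-2 polynomial over a field is irreducible iff it has no root). Hence m_α(x) = x^2 + 273.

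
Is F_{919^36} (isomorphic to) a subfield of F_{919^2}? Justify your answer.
No: F_{919^36} is not a subfield of F_{919^2}

F_{p^m} embeds in F_{p^n} iff m | n. Here 36 ∤ 2 (since 2 = 0·36 + 2 with remainder 2 ≠ 0), so F_{919^36} is not a subfield of F_{919^2}. Equivalently: if it were, the tower law would give 36 = [F_{919^36}:F_919] dividing [F_{919^2}:F_919] = 2, contradiction.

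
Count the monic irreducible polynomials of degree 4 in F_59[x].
There are 3028470 monic irreducible polynomials of degree 4 over F_59

Each element of F_{59^4} that lies in no proper subfield is a root of exactly one monic irreducible of degree 4 over F_59, and each such polynomial has 4 distinct roots in F_{59^4}. By Möbius inversion the count is N_59(4) = (1/4) Σ_{d|4} μ(4/d) · 59^d = (1/4)(μ(4)·59^1 + μ(2)·59^2 + μ(1)·59^4) = 12113880/4 = 3028470.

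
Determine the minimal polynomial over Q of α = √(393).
m_α(x) = x^2 - 393

α satisfies α^2 - 393 = 0, so x^2 - 393 annihilates α. Since d = 393 is squarefree and ≠ 1, it is not a perfect square in Q, so x^2 - 393 has no rational root and is therefore irreducible over Q (a degree-2 polynomial over a field is irreducible iff it has no root). Hence m_α(x) = x^2 - 393.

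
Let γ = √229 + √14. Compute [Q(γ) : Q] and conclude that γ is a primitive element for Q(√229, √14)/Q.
[Q(γ) : Q] = 4 (equivalently, Q(γ) = Q(√229, √14))

Obviously Q(γ) ⊆ Q(√229, √14), and [Q(√229, √14):Q] = 4 (since 229, 14 are distinct squarefree integers > 1 with 3206 not a perfect square). To show equality we compute the minimal polynomial of γ. From γ = √229 + √14: γ^2 = 229 + 2√(3206) + 14 = 243 + 2√(3206), so γ^2 - 243 = 2√(3206); squaring, (γ^2 - 243)^2 = 4·3206, i.e. γ^4 - 486γ^2 + 59049 - 12824 = 0, i.e. γ^4 - 486γ^2 + 46225 = 0. So γ is a root of x^4 - 486x^2 + 46225. This polynomial is irreducible over Q: it has no rational root (each ±√229 ± √14 is irrational), and any factorization into two quadratics over Q would force √(3206) ∈ Q (pairing opposite roots) or √229, √14 ∈ Q (other pairings), all impossible. Hence [Q(γ):Q] = 4 = [Q(√229, √14):Q], so Q(γ) = Q(√229, √14).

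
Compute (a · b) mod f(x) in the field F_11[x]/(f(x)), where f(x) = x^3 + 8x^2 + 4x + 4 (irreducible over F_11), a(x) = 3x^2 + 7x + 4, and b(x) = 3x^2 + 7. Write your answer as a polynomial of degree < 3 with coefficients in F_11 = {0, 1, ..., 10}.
a · b ≡ 9x^2 + 8x + 1 (mod f(x))

Multiply in F_11[x]: a(x)·b(x) = (3x^2 + 7x + 4)·(3x^2 + 7) = 9x^4 + 10x^3 + 5x + 6. This has degree ≥ 3, so divide by f(x) over F_11: 9x^4 + 10x^3 + 5x + 6 = (9x + 4)·(x^3 + 8x^2 + 4x + 4) + (9x^2 + 8x + 1). Hence a·b ≡ 9x^2 + 8x + 1 (mod f). (F_11[x]/(f) is a field with 11^3 = 1331 elements since f is irreducible of degree 3.)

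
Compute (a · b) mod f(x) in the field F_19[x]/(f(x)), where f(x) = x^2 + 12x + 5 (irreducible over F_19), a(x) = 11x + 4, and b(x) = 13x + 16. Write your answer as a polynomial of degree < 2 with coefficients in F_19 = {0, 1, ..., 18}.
a · b ≡ 13x + 14 (mod f(x))

Multiply in F_19[x]: a(x)·b(x) = (11x + 4)·(13x + 16) = 10x^2 + 7. This has degree ≥ 2, so divide by f(x) over F_19: 10x^2 + 7 = (10)·(x^2 + 12x + 5) + (13x + 14). Hence a·b ≡ 13x + 14 (mod f). (F_19[x]/(f) is a field with 19^2 = 361 elements since f is irreducible of degree 2.)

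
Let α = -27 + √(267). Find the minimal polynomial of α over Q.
m_α(x) = x^2 + 54x + 462

From α + 27 = √(267), squaring gives (α + 27)^2 = 267, i.e. α^2 + 54α + 729 = 267, so α^2 + 54α + 462 = 0. The discriminant of x^2 + 54x + 462 is (54)^2 - 4·(462) = 2916 - 1848 = 1068, and 4·(267) is not a perfect square in Q since 267 is squarefree and ≠ 1. Hence x^2 + 54x + 462 is irreducible over Q and is the minimal polynomial of α.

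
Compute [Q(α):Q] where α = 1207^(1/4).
[Q(α):Q] = 4

α is a root of x^4 - 1207. By Eisenstein's criterion at the prime p = 17 (which divides the constant term 1207 but p^2 = 289 does not, since 1207 is squarefree), x^4 - 1207 is irreducible over Q. Hence [Q(α):Q] = 4.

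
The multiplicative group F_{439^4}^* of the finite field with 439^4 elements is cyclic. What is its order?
|F_{439^4}^*| = 37141383840

F_{439^4} has 439^4 = 37141383841 elements; its multiplicative group consists of all nonzero elements, so |F_{439^4}^*| = 37141383841 - 1 = 37141383840. (It is cyclic since any finite subgroup of the multiplicative group of a field is cyclic.)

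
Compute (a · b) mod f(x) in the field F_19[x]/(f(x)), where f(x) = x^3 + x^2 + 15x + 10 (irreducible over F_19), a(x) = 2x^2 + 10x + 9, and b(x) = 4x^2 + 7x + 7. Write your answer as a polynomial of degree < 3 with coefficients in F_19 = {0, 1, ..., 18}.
a · b ≡ 11x^2 + 9x + 2 (mod f(x))

Multiply in F_19[x]: a(x)·b(x) = (2x^2 + 10x + 9)·(4x^2 + 7x + 7) = 8x^4 + 16x^3 + 6x^2 + 6. This has degree ≥ 3, so divide by f(x) over F_19: 8x^4 + 16x^3 + 6x^2 + 6 = (8x + 8)·(x^3 + x^2 + 15x + 10) + (11x^2 + 9x + 2). Hence a·b ≡ 11x^2 + 9x + 2 (mod f). (F_19[x]/(f) is a field with 19^3 = 6859 elements since f is irreducible of degree 3.)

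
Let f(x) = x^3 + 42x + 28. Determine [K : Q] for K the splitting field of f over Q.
[K : Q] = 6

By the rational root test, any rational root of the monic integer polynomial f(x) = x^3 + 42x + 28 must be an integer dividing the constant term 28, i.e. one of ±{1, 2, 4, 7, 14, 28}. Evaluating: f(1) = 71, f(-1) = -15, f(2) = 120, f(-2) = -64, f(4) = 260, f(-4) = -204, f(7) = 665, f(-7) = -609, f(14) = 3360, f(-14) = -3304, f(28) = 23156, f(-28) = -23100; none is 0, so f has no rational root and is therefore irreducible over Q (a cubic with no linear factor over a field is irreducible). For an irreducible cubic, the Galois group is A_3 or S_3 according as the discriminant disc(f) = -4a^3 - 27b^2 = -4·(42)^3 - 27·(28)^2 = -317520 is or is not a square in Q. Here disc(f) = -317520 is not a perfect square in Q, so the Galois group of f over Q is not contained in A_3 and must be all of S_3. The splitting field has degree |S_3| = 6 over Q, so [K : Q] = 6.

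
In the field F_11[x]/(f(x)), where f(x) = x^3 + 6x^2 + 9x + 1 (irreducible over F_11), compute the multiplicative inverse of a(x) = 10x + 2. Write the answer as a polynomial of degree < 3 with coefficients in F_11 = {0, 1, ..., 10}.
a(x)^(-1) ≡ 8x^2 + 9x + 2 (mod f(x))

Since f is irreducible over F_11, F_11[x]/(f) is a field and a(x) ≠ 0 has an inverse. Apply the extended Euclidean algorithm to f(x) and a(x) in F_11[x]: f(x) = (10x^2 + 3x + 8)·a(x) + (7). The last nonzero remainder is the constant 7 = gcd(f, a) in F_11. Back-substituting through the division chain expresses 7 = s(x)·a(x) + t(x)·f(x) with s(x) ≡ x^2 + 8x + 3 (mod f), so (x^2 + 8x + 3)·a(x) ≡ 7 (mod f). Multiplying by 7^(-1) ≡ 8 in F_11 gives a(x)^(-1) ≡ 8·(x^2 + 8x + 3) ≡ 8x^2 + 9x + 2 (mod f). Check: (10x + 2)·(8x^2 + 9x + 2) = 3x^3 + 7x^2 + 5x + 4 ≡ 1 (mod x^3 + 6x^2 + 9x + 1).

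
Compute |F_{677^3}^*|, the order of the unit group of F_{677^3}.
|F_{677^3}^*| = 310288732

F_{677^3} has 677^3 = 310288733 elements; its multiplicative group consists of all nonzero elements, so |F_{677^3}^*| = 310288733 - 1 = 310288732. (It is cyclic since any finite subgroup of the multiplicative group of a field is cyclic.)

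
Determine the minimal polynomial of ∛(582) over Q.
m_α(x) = x^3 - 582

α satisfies α^3 = 582, so x^3 - 582 annihilates α. By the rational root test, a rational root p/q (in lowest terms) of x^3 - 582 would satisfy p^3 = 582 q^3, forcing q = 1 and p^3 = 582; but 582 is not a perfect cube, contradiction. A monic cubic over Q with no rational root is irreducible (any nontrivial factorization would include a linear factor). Hence x^3 - 582 is the minimal polynomial of α, and in particular [Q(α):Q] = 3.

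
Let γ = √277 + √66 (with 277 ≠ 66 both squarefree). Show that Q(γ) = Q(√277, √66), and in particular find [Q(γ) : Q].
[Q(γ) : Q] = 4 (equivalently, Q(γ) = Q(√277, √66))

Obviously Q(γ) ⊆ Q(√277, √66), and [Q(√277, √66):Q] = 4 (since 277, 66 are distinct squarefree integers > 1 with 18282 not a perfect square). To show equality we compute the minimal polynomial of γ. From γ = √277 + √66: γ^2 = 277 + 2√(18282) + 66 = 343 + 2√(18282), so γ^2 - 343 = 2√(18282); squaring, (γ^2 - 343)^2 = 4·18282, i.e. γ^4 - 686γ^2 + 117649 - 73128 = 0, i.e. γ^4 - 686γ^2 + 44521 = 0. So γ is a root of x^4 - 686x^2 + 44521. This polynomial is irreducible over Q: it has no rational root (each ±√277 ± √66 is irrational), and any factorization into two quadratics over Q would force √(18282) ∈ Q (pairing opposite roots) or √277, √66 ∈ Q (other pairings), all impossible. Hence [Q(γ):Q] = 4 = [Q(√277, √66):Q], so Q(γ) = Q(√277, √66).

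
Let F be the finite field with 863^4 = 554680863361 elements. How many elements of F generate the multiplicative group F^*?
There are φ(554680863360) = 127826657280 primitive elements

F_q^* is cyclic of order q - 1 = 554680863360. A cyclic group of order m has exactly φ(m) generators. Here m = 554680863360 = 2^7 · 3^3 · 5 · 13 · 17 · 337 · 431, so the number of primitive elements is φ(554680863360) = 127826657280.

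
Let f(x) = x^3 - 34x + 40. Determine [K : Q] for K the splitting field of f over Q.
[K : Q] = 6

By the rational root test, any rational root of the monic integer polynomial f(x) = x^3 - 34x + 40 must be an integer dividing the constant term 40, i.e. one of ±{1, 2, 4, 5, 8, 10, 20, 40}. Evaluating: f(1) = 7, f(-1) = 73, f(2) = -20, f(-2) = 100, f(4) = -32, f(-4) = 112, f(5) = -5, f(-5) = 85, f(8) = 280, f(-8) = -200, f(10) = 700, f(-10) = -620, f(20) = 7360, f(-20) = -7280, f(40) = 62680, f(-40) = -62600; none is 0, so f has no rational root and is therefore irreducible over Q (a cubic with no linear factor over a field is irreducible). For an irreducible cubic, the Galois group is A_3 or S_3 according as the discriminant disc(f) = -4a^3 - 27b^2 = -4·(-34)^3 - 27·(40)^2 = 114016 is or is not a square in Q. Here disc(f) = 114016 is not a perfect square in Q, so the Galois group of f over Q is not contained in A_3 and must be all of S_3. The splitting field has degree |S_3| = 6 over Q, so [K : Q] = 6.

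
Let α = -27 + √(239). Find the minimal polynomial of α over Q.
m_α(x) = x^2 + 54x + 490

From α + 27 = √(239), squaring gives (α + 27)^2 = 239, i.e. α^2 + 54α + 729 = 239, so α^2 + 54α + 490 = 0. The discriminant of x^2 + 54x + 490 is (54)^2 - 4·(490) = 2916 - 1960 = 956, and 4·(239) is not a perfect square in Q since 239 is squarefree and ≠ 1. Hence x^2 + 54x + 490 is irreducible over Q and is the minimal polynomial of α.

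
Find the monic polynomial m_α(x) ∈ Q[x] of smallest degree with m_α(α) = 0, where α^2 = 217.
m_α(x) = x^2 - 217

α satisfies α^2 - 217 = 0, so x^2 - 217 annihilates α. Since d = 217 is squarefree and ≠ 1, it is not a perfect square in Q, so x^2 - 217 has no rational root and is therefore irreducible over Q (a degree-2 polynomial over a field is irreducible iff it has no root). Hence m_α(x) = x^2 - 217.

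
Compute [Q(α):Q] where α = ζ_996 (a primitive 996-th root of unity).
[Q(α):Q] = 328

The minimal polynomial of ζ_996 over Q is the 996-th cyclotomic polynomial Φ_996(x), which is irreducible over Q and has degree φ(996) = 328. Hence [Q(α):Q] = φ(996) = 328.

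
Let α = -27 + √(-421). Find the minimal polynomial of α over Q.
m_α(x) = x^2 + 54x + 1150

From α + 27 = √(-421), squaring gives (α + 27)^2 = -421, i.e. α^2 + 54α + 729 = -421, so α^2 + 54α + 1150 = 0. The discriminant of x^2 + 54x + 1150 is (54)^2 - 4·(1150) = 2916 - 4600 = -1684, and 4·(-421) is not a perfect square in Q since -421 is squarefree and ≠ 1. Hence x^2 + 54x + 1150 is irreducible over Q and is the minimal polynomial of α.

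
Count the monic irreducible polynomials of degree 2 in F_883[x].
There are 389403 monic irreducible polynomials of degree 2 over F_883

Each element of F_{883^2} that lies in no proper subfield is a root of exactly one monic irreducible of degree 2 over F_883, and each such polynomial has 2 distinct roots in F_{883^2}. By Möbius inversion the count is N_883(2) = (1/2) Σ_{d|2} μ(2/d) · 883^d = (1/2)(μ(2)·883^1 + μ(1)·883^2) = 778806/2 = 389403.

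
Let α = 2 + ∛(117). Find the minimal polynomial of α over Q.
m_α(x) = x^3 - 6x^2 + 12x - 125

Set β = α - 2 = ∛(117), so β^3 = 117. Then (α - 2)^3 - 117 = 0, i.e. α is a root of g(x) = (x - 2)^3 - 117 = x^3 - 6x^2 + 12x - 125. Since g(x) = h(x - 2) where h(x) = x^3 - 117, and h is irreducible over Q (because 117 is not a perfect cube, so h has no rational root, and a monic cubic with no rational root is irreducible), g is also irreducible (irreducibility is preserved under the substitution x → x - 2). Hence m_α(x) = x^3 - 6x^2 + 12x - 125.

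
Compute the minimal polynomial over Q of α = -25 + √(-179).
m_α(x) = x^2 + 50x + 804

From α + 25 = √(-179), squaring gives (α + 25)^2 = -179, i.e. α^2 + 50α + 625 = -179, so α^2 + 50α + 804 = 0. The discriminant of x^2 + 50x + 804 is (50)^2 - 4·(804) = 2500 - 3216 = -716, and 4·(-179) is not a perfect square in Q since -179 is squarefree and ≠ 1. Hence x^2 + 50x + 804 is irreducible over Q and is the minimal polynomial of α.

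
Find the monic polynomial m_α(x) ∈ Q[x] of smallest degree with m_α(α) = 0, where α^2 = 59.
m_α(x) = x^2 - 59

α satisfies α^2 - 59 = 0, so x^2 - 59 annihilates α. Since d = 59 is squarefree and ≠ 1, it is not a perfect square in Q, so x^2 - 59 has no rational root and is therefore irreducible over Q (a degree-2 polynomial over a field is irreducible iff it has no root). Hence m_α(x) = x^2 - 59.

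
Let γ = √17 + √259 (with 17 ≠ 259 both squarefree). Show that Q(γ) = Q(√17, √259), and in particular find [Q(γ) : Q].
[Q(γ) : Q] = 4 (equivalently, Q(γ) = Q(√17, √259))

Obviously Q(γ) ⊆ Q(√17, √259), and [Q(√17, √259):Q] = 4 (since 17, 259 are distinct squarefree integers > 1 with 4403 not a perfect square). To show equality we compute the minimal polynomial of γ. From γ = √17 + √259: γ^2 = 17 + 2√(4403) + 259 = 276 + 2√(4403), so γ^2 - 276 = 2√(4403); squaring, (γ^2 - 276)^2 = 4·4403, i.e. γ^4 - 552γ^2 + 76176 - 17612 = 0, i.e. γ^4 - 552γ^2 + 58564 = 0. So γ is a root of x^4 - 552x^2 + 58564. This polynomial is irreducible over Q: it has no rational root (each ±√17 ± √259 is irrational), and any factorization into two quadratics over Q would force √(4403) ∈ Q (pairing opposite roots) or √17, √259 ∈ Q (other pairings), all impossible. Hence [Q(γ):Q] = 4 = [Q(√17, √259):Q], so Q(γ) = Q(√17, √259).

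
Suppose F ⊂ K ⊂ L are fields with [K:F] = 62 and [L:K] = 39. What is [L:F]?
[L:F] = 2418

The tower law says that for any tower of field extensions F ⊂ K ⊂ L with finite degrees, [L:F] = [L:K] · [K:F]. Here this gives [L:F] = 39 · 62 = 2418.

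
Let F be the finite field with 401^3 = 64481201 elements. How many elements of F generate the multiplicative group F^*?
There are φ(64481200) = 22106880 primitive elements

F_q^* is cyclic of order q - 1 = 64481200. A cyclic group of order m has exactly φ(m) generators. Here m = 64481200 = 2^4 · 5^2 · 7 · 23029, so the number of primitive elements is φ(64481200) = 22106880.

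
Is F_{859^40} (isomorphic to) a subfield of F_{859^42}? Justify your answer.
No: F_{859^40} is not a subfield of F_{859^42}

F_{p^m} embeds in F_{p^n} iff m | n. Here 40 ∤ 42 (since 42 = 1·40 + 2 with remainder 2 ≠ 0), so F_{859^40} is not a subfield of F_{859^42}. Equivalently: if it were, the tower law would give 40 = [F_{859^40}:F_859] dividing [F_{859^42}:F_859] = 42, contradiction.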